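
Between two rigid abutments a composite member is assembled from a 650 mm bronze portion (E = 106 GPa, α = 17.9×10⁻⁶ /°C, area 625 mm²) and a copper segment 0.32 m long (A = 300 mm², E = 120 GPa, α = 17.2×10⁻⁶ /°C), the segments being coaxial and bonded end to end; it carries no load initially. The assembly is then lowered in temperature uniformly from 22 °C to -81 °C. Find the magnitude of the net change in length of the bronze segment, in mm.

|ΔL| ≈ 0.272 mm

With the walls removed the bar would change length by δ_free = Σ αᵢΔT Lᵢ = 17.9×10⁻⁶×103×650 + 17.2×10⁻⁶×103×320 = 1.765 mm.
The walls prevent any net length change, so an axial force P (same in every segment) develops. Compatibility: P · Σ Lᵢ/(AᵢEᵢ) = δ_free.
Σ Lᵢ/(AᵢEᵢ) = 650/(625×106×10³) + 320/(300×120×10³) = 1.87×10⁻⁵ mm/N.
Hence P = δ_free / Σ(L/AE) = 1.765/1.87×10⁻⁵ = 94.4 kN (tensile).
For the bronze segment, free thermal change = 17.9×10⁻⁶×103×650 = 1.198 mm and elastic change from P = 94400×650/(625×106×10³) = 0.9262 mm; these oppose, so the net change is 0.272 mm (segment shortens).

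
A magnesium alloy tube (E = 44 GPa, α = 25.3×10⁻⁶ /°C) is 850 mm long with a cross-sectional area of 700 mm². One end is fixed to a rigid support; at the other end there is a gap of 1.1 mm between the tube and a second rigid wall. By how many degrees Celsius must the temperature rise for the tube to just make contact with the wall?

ΔT ≈ 51.2 °C

The gap closes when αΔT L = 1.1 mm, since the tube is still unstressed at that instant.
So ΔT = g/(αL) = 1.1/(25.3×10⁻⁶ × 850) = 51.15 °C.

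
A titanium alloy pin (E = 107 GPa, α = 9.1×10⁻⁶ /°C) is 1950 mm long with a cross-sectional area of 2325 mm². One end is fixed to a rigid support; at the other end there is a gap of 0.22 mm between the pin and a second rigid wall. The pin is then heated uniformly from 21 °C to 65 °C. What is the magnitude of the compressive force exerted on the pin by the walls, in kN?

P ≈ 71.5 kN

If the wall were absent the pin would grow by αΔT L = 9.1×10⁻⁶ × 44 × 1950 = 0.7808 mm.
This exceeds the 0.22 mm gap, so the wall pushes back. The portion of expansion that must be recovered elastically is δ_free − gap = 0.7808 − 0.22 = 0.5608 mm.
Compatibility: PL/(AE) = 0.5608 mm, so σ = P/A = E × (0.5608/1950) = 30.77 MPa.
P = σA = 30.77 × 2325 = 71.54 kN.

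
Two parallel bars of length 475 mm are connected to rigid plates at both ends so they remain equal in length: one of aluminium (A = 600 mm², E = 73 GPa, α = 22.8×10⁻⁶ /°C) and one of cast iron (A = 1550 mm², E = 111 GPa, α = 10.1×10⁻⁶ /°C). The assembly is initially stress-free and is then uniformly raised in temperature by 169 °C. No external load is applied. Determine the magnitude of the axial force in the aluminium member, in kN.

P ≈ 74.9 kN (compressive in the aluminium)

Equilibrium of a rigid end plate with no external load gives equal and opposite internal forces ±P in the two members. Since α_{aluminium} > α_{cast iron}, heating drives the aluminium into compression and the cast iron into tension.
Setting the final lengths equal and cancelling L: (α₁ − α₂)ΔT = P/(A₁E₁) + P/(A₂E₂).
|α₁ − α₂|·ΔT = 12.7×10⁻⁶ × 169 = 0.002146.
1/(A₁E₁) + 1/(A₂E₂) = 1/(600×73×10³) + 1/(1550×111×10³) = 2.864×10⁻⁸ N⁻¹.
P = 0.002146 / 2.864×10⁻⁸ = 74930 N = 74.93 kN.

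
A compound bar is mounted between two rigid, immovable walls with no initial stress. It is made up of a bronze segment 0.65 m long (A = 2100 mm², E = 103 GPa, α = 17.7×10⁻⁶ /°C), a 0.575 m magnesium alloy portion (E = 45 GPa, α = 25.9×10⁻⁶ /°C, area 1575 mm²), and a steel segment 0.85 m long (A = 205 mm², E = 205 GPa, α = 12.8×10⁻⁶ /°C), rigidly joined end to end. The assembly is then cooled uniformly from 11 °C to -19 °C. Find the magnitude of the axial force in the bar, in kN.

Free thermal contraction of the whole bar: Σ αᵢΔT Lᵢ = 17.7×10⁻⁶×30×650 + 25.9×10⁻⁶×30×575 + 12.8×10⁻⁶×30×850 = 1.118 mm.
The rigid supports impose zero overall length change; the single axial force P common to all segments must satisfy P Σ Lᵢ/(AᵢEᵢ) = δ_free.
Σ Lᵢ/(AᵢEᵢ) = 650/(2100×103×10³) + 575/(1575×45×10³) + 850/(205×205×10³) = 3.134×10⁻⁵ mm/N.
So P = 1.118 / 3.134×10⁻⁵ = 35.68 kN, tensile.

P ≈ 35.7 kN (tensile)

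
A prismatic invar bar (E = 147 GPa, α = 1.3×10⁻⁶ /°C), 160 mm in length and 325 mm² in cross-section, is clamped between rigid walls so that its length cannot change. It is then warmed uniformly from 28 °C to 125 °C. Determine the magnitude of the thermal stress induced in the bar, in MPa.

The supports are rigid, so the total axial strain is zero. The restrained thermal strain is ε = αΔT = 1.3×10⁻⁶ × 97 = 126.1×10⁻⁶.
The stress required to suppress this strain is σ = Eε = 147×10³ × 126.1×10⁻⁶ = 18.54 MPa, compressive since the bar is trying to expand.

σ ≈ 18.5 MPa (compressive)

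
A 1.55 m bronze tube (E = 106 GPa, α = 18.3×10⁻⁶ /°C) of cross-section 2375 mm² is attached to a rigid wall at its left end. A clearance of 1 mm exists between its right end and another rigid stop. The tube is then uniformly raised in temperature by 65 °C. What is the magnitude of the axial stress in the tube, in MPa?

σ ≈ 57.7 MPa (compressive)

Unrestrained expansion: δ_free = αΔT L = 18.3×10⁻⁶ × 65 × 1550 = 1.844 mm.
The gap closes (δ_free > 1 mm) and the wall then resists a further 1.844 − 1 = 0.8437 mm of expansion.
Compatibility: PL/(AE) = 0.8437 mm, so σ = P/A = E × (0.8437/1550) = 57.7 MPa.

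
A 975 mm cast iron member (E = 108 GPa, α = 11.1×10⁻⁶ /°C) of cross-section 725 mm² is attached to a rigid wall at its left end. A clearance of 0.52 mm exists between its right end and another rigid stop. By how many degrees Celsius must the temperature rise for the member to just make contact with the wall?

The gap closes when αΔT L = 0.52 mm, since the member is still unstressed at that instant.
ΔT = 0.52 / (11.1×10⁻⁶ × 975) = 48.05 °C.

ΔT ≈ 48 °C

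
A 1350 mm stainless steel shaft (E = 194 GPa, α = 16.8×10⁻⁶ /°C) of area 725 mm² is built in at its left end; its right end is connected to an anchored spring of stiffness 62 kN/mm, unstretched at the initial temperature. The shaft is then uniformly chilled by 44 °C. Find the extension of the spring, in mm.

δ ≈ 0.626 mm

If the spring were absent the shaft would shorten by αΔT L = 16.8×10⁻⁶ × 44 × 1350 = 0.9979 mm.
Let P be the tensile force in the spring. The shaft extends elastically by PL/(AE) and the spring stretches by P/k; together these equal δ_free.
P [ L/(AE) + 1/k ] = δ_free → P [ 1350/(725×194×10³) + 1/(62×10³) ] = 0.9979.
P = 0.9979 / 2.573×10⁻⁵ = 38790 N.
Spring extension = P/k = 38790/(62×10³) = 0.6256 mm.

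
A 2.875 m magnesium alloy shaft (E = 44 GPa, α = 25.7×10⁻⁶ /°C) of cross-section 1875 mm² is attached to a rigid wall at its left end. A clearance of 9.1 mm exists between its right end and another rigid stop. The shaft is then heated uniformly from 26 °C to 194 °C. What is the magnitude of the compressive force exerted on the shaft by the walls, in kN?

Free thermal elongation = αΔT L = 25.7×10⁻⁶ × 168 × 2875 = 12.41 mm.
This exceeds the 9.1 mm gap, so the wall pushes back. The portion of expansion that must be recovered elastically is δ_free − gap = 12.41 − 9.1 = 3.313 mm.
That suppressed elongation corresponds to σ = E·Δ/L = 44×10³ × 3.313/2875 = 50.7 MPa.
P = σA = 50.7 × 1875 = 95.07 kN.

P ≈ 95.1 kN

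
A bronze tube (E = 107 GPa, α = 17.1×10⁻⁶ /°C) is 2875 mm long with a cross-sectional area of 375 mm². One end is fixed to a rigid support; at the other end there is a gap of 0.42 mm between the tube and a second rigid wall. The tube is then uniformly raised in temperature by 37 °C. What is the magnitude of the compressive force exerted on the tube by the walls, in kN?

If the wall were absent the tube would grow by αΔT L = 17.1×10⁻⁶ × 37 × 2875 = 1.819 mm.
This exceeds the 0.42 mm gap, so the wall pushes back. The portion of expansion that must be recovered elastically is δ_free − gap = 1.819 − 0.42 = 1.399 mm.
Compatibility: PL/(AE) = 1.399 mm, so σ = P/A = E × (1.399/2875) = 52.07 MPa.
P = σA = 52.07 × 375 = 19.53 kN.

P ≈ 19.5 kN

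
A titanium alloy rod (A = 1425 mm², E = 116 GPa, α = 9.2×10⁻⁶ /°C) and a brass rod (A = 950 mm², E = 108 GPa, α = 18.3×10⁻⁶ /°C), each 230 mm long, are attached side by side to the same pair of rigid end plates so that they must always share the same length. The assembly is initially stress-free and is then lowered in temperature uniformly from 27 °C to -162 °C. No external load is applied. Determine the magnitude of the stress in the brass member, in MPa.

The brass has the larger α, so on cooling it would change length more than the titanium alloy if both were free. The rigid plates force a common final length, so the brass is put into tension and the titanium alloy into compression, with equal and opposite forces P (no external load).
Equating the net (thermal + elastic) strains gives |α₁ − α₂|·ΔT = P·[1/(A₁E₁) + 1/(A₂E₂)].
|α₁ − α₂|·ΔT = 9.1×10⁻⁶ × 189 = 0.00172.
1/(A₁E₁) + 1/(A₂E₂) = 1/(1425×116×10³) + 1/(950×108×10³) = 1.58×10⁻⁸ N⁻¹.
So P = 0.00172 / 1.58×10⁻⁸ = 108.9 kN.
σ_{brass} = P/A₂ = 108900/950 = 114.6 MPa, tensile.

σ ≈ 115 MPa (tensile)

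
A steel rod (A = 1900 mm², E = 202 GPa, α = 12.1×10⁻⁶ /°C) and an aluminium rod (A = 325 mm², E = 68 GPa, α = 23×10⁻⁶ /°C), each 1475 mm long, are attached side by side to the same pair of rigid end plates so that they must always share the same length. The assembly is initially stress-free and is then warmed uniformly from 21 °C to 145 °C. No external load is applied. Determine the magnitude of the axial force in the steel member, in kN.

P ≈ 28.2 kN (tensile in the steel)

Both members must finish at the same length. With the larger α, the aluminium tends to over-expand; the plates restrain it, putting the aluminium in compression and the steel in tension. With no external load the two internal forces are equal and opposite, magnitude P.
Compatibility of the two members (thermal + elastic change equal): (α₁ − α₂)ΔT = P·[1/(A₁E₁) + 1/(A₂E₂)].
|α₁ − α₂|·ΔT = 10.9×10⁻⁶ × 124 = 0.001352.
1/(A₁E₁) + 1/(A₂E₂) = 1/(1900×202×10³) + 1/(325×68×10³) = 4.785×10⁻⁸ N⁻¹.
So P = 0.001352 / 4.785×10⁻⁸ = 28.24 kN.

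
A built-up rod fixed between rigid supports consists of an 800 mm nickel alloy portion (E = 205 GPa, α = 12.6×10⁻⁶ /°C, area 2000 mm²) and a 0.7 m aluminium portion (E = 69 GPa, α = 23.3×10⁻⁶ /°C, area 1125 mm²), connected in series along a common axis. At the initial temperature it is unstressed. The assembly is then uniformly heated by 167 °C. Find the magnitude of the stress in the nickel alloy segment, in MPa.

σ ≈ 201 MPa (compressive)

If the supports were absent, the total length change would be Σ αᵢΔT Lᵢ = 12.6×10⁻⁶×167×800 + 23.3×10⁻⁶×167×700 = 4.407 mm.
The rigid supports impose zero overall length change; the single axial force P common to all segments must satisfy P Σ Lᵢ/(AᵢEᵢ) = δ_free.
The series flexibility is Σ Lᵢ/(AᵢEᵢ) = 800/(2000×205×10³) + 700/(1125×69×10³) = 1.097×10⁻⁵ mm/N.
Hence P = δ_free / Σ(L/AE) = 4.407/1.097×10⁻⁵ = 401.8 kN (compressive).
σ_{nickel alloy} = P / A = 401800 / 2000 = 200.9 MPa.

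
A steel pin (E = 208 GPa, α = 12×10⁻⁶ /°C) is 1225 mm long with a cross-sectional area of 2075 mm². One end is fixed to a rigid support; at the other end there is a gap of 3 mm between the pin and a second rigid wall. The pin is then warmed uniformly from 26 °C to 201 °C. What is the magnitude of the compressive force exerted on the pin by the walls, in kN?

Free thermal elongation = αΔT L = 12×10⁻⁶ × 175 × 1225 = 2.572 mm.
This is smaller than the 3 mm clearance, so the pin expands freely without reaching the stop — the stress is zero.

P ≈ 0 kN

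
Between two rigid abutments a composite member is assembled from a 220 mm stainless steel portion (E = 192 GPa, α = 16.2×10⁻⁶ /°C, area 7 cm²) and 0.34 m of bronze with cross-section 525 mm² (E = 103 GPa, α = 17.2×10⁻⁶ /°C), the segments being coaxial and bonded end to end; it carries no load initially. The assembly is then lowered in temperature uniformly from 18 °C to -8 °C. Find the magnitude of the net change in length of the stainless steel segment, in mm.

|ΔL| ≈ 0.0421 mm

Free thermal contraction of the whole bar: Σ αᵢΔT Lᵢ = 16.2×10⁻⁶×26×220 + 17.2×10⁻⁶×26×340 = 0.2447 mm.
Since the ends are fixed, an axial force P builds up, equal in every segment, with P · Σ Lᵢ/(AᵢEᵢ) = δ_free.
The series flexibility is Σ Lᵢ/(AᵢEᵢ) = 220/(700×192×10³) + 340/(525×103×10³) = 7.924×10⁻⁶ mm/N.
Hence P = δ_free / Σ(L/AE) = 0.2447/7.924×10⁻⁶ = 30.88 kN (tensile).
For the stainless steel segment, free thermal change = 16.2×10⁻⁶×26×220 = 0.09266 mm and elastic change from P = 30880×220/(700×192×10³) = 0.05055 mm; these oppose, so the net change is 0.0421 mm (segment shortens).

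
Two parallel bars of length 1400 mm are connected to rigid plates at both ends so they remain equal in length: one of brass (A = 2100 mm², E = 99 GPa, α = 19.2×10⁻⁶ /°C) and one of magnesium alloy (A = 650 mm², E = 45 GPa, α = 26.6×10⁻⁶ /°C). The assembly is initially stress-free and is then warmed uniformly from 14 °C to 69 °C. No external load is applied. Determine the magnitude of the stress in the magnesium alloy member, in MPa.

The magnesium alloy has the larger α, so on heating it would change length more than the brass if both were free. The rigid plates force a common final length, so the magnesium alloy is put into compression and the brass into tension, with equal and opposite forces P (no external load).
Setting the final lengths equal and cancelling L: (α₁ − α₂)ΔT = P/(A₁E₁) + P/(A₂E₂).
|α₁ − α₂|·ΔT = 7.4×10⁻⁶ × 55 = 0.000407.
1/(A₁E₁) + 1/(A₂E₂) = 1/(2100×99×10³) + 1/(650×45×10³) = 3.9×10⁻⁸ N⁻¹.
P = 0.000407 / 3.9×10⁻⁸ = 10440 N = 10.44 kN.
σ_{magnesium alloy} = P/A₂ = 10440/650 = 16.06 MPa, compressive.

σ ≈ 16.1 MPa (compressive)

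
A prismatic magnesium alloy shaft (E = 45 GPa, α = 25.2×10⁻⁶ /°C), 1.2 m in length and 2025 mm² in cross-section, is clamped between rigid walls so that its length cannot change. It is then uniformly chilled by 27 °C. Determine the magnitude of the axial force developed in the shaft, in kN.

Full restraint means ε = 0, so the stress is σ = EαΔT = 45×10³ × 25.2×10⁻⁶ × 27 = 30.62 MPa.
P = AEαΔT = 2025 × 45×10³ × 25.2×10⁻⁶ × 27 = 62 kN (tensile).

P ≈ 62 kN (tensile)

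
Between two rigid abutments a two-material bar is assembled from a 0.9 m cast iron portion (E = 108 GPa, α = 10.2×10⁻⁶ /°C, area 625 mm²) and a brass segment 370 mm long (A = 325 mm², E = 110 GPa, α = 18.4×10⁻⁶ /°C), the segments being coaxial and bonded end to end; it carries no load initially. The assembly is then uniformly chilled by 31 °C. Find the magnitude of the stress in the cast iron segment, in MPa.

σ ≈ 33.5 MPa (tensile)

Free thermal contraction of the whole bar: Σ αᵢΔT Lᵢ = 10.2×10⁻⁶×31×900 + 18.4×10⁻⁶×31×370 = 0.4956 mm.
The rigid supports impose zero overall length change; the single axial force P common to all segments must satisfy P Σ Lᵢ/(AᵢEᵢ) = δ_free.
Σ Lᵢ/(AᵢEᵢ) = 900/(625×108×10³) + 370/(325×110×10³) = 2.368×10⁻⁵ mm/N.
P = 0.4956 / 2.368×10⁻⁵ = 20930 N = 20.93 kN, tensile.
σ_{cast iron} = P / A = 20930 / 625 = 33.48 MPa.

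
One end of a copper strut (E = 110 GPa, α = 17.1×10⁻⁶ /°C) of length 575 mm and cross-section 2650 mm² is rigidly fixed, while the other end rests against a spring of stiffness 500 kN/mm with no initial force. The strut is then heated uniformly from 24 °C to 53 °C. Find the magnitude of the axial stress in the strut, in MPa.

σ ≈ 27.1 MPa (compressive)

Free thermal expansion: δ_free = αΔT L = 17.1×10⁻⁶ × 29 × 575 = 0.2851 mm.
Let P be the compressive force at the spring. The strut shortens elastically by PL/(AE) and the spring compresses by P/k; together these equal δ_free.
So P = δ_free / [L/(AE) + 1/k] = 0.2851 / [ 575/(2650×110×10³) + 1/(500×10³) ].
P = 0.2851 / 3.973×10⁻⁶ = 71780 N.
σ = P/A = 71780/2650 = 27.09 MPa.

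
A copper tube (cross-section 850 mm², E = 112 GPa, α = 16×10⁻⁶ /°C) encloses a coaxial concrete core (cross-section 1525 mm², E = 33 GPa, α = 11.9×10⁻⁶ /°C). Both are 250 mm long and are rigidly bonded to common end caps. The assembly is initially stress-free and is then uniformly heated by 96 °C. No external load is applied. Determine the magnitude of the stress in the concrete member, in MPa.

Both members must finish at the same length. With the larger α, the copper tends to over-expand; the plates restrain it, putting the copper in compression and the concrete in tension. With no external load the two internal forces are equal and opposite, magnitude P.
Setting the final lengths equal and cancelling L: (α₁ − α₂)ΔT = P/(A₁E₁) + P/(A₂E₂).
|α₁ − α₂|·ΔT = 4.1×10⁻⁶ × 96 = 0.0003936.
1/(A₁E₁) + 1/(A₂E₂) = 1/(850×112×10³) + 1/(1525×33×10³) = 3.038×10⁻⁸ N⁻¹.
P = 0.0003936 / 3.038×10⁻⁸ = 12960 N = 12.96 kN.
σ_{concrete} = P/A₂ = 12960/1525 = 8.497 MPa, tensile.

σ ≈ 8.5 MPa (tensile)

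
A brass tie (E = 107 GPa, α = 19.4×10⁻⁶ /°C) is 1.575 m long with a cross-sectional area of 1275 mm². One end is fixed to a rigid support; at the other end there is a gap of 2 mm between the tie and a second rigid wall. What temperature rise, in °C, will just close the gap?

ΔT ≈ 65.5 °C

The gap closes when αΔT L = 2 mm, since the tie is still unstressed at that instant.
So ΔT = g/(αL) = 2/(19.4×10⁻⁶ × 1575) = 65.46 °C.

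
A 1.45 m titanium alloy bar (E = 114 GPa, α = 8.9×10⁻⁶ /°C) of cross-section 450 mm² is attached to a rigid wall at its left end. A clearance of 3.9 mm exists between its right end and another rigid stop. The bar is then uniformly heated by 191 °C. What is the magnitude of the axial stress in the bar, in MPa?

If the wall were absent the bar would grow by αΔT L = 8.9×10⁻⁶ × 191 × 1450 = 2.465 mm.
This is smaller than the 3.9 mm clearance, so the bar expands freely without reaching the stop — the stress is zero.

σ ≈ 0 MPa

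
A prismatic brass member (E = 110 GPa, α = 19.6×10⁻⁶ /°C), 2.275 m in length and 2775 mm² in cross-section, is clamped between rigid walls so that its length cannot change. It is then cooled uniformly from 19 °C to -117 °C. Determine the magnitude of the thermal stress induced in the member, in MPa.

σ ≈ 293 MPa (tensile)

Because both ends are immovable the net strain is zero, and the suppressed thermal strain is αΔT = 19.6×10⁻⁶ × 136 = 2665.6×10⁻⁶.
The stress required to suppress this strain is σ = Eε = 110×10³ × 2665.6×10⁻⁶ = 293.2 MPa, tensile since the member is trying to contract.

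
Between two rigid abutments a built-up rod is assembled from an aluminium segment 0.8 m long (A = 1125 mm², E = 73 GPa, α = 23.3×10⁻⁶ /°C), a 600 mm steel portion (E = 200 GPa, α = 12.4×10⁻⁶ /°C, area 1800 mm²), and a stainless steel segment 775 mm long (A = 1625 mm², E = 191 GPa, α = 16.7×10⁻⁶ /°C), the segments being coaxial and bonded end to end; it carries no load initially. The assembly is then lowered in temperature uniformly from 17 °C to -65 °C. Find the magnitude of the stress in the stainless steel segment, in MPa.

If the supports were absent, the total length change would be Σ αᵢΔT Lᵢ = 23.3×10⁻⁶×82×800 + 12.4×10⁻⁶×82×600 + 16.7×10⁻⁶×82×775 = 3.2 mm.
The walls prevent any net length change, so an axial force P (same in every segment) develops. Compatibility: P · Σ Lᵢ/(AᵢEᵢ) = δ_free.
Σ Lᵢ/(AᵢEᵢ) = 800/(1125×73×10³) + 600/(1800×200×10³) + 775/(1625×191×10³) = 1.39×10⁻⁵ mm/N.
P = 3.2 / 1.39×10⁻⁵ = 230100 N = 230.1 kN, tensile.
σ_{stainless steel} = P / A = 230100 / 1625 = 141.6 MPa.

σ ≈ 142 MPa (tensile)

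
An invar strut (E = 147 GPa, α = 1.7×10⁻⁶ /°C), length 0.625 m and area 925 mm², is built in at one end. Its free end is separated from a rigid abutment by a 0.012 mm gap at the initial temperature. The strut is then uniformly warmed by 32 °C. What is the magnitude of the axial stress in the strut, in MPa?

σ ≈ 5.17 MPa (compressive)

Unrestrained expansion: δ_free = αΔT L = 1.7×10⁻⁶ × 32 × 625 = 0.034 mm.
The gap closes (δ_free > 0.012 mm) and the wall then resists a further 0.034 − 0.012 = 0.022 mm of expansion.
Compatibility: PL/(AE) = 0.022 mm, so σ = P/A = E × (0.022/625) = 5.174 MPa.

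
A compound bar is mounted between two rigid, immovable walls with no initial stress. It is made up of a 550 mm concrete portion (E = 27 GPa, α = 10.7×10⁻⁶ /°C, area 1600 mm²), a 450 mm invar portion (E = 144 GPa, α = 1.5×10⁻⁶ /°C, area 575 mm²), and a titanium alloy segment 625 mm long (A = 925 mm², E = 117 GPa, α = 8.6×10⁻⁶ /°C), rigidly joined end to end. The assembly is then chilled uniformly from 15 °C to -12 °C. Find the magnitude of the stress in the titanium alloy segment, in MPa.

σ ≈ 14.6 MPa (tensile)

Free thermal contraction of the whole bar: Σ αᵢΔT Lᵢ = 10.7×10⁻⁶×27×550 + 1.5×10⁻⁶×27×450 + 8.6×10⁻⁶×27×625 = 0.3222 mm.
Since the ends are fixed, an axial force P builds up, equal in every segment, with P · Σ Lᵢ/(AᵢEᵢ) = δ_free.
The series flexibility is Σ Lᵢ/(AᵢEᵢ) = 550/(1600×27×10³) + 450/(575×144×10³) + 625/(925×117×10³) = 2.394×10⁻⁵ mm/N.
So P = 0.3222 / 2.394×10⁻⁵ = 13.46 kN, tensile.
σ_{titanium alloy} = P / A = 13460 / 925 = 14.55 MPa.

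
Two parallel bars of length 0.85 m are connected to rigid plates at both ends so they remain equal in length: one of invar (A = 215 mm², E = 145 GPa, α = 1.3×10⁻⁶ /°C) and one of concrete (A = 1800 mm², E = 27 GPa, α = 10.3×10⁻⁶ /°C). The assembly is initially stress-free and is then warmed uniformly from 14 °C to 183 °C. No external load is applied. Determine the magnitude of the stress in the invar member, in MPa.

σ ≈ 134 MPa (tensile)

The concrete has the larger α, so on heating it would change length more than the invar if both were free. The rigid plates force a common final length, so the concrete is put into compression and the invar into tension, with equal and opposite forces P (no external load).
Equating the net (thermal + elastic) strains gives |α₁ − α₂|·ΔT = P·[1/(A₁E₁) + 1/(A₂E₂)].
|α₁ − α₂|·ΔT = 9×10⁻⁶ × 169 = 0.001521.
1/(A₁E₁) + 1/(A₂E₂) = 1/(215×145×10³) + 1/(1800×27×10³) = 5.265×10⁻⁸ N⁻¹.
So P = 0.001521 / 5.265×10⁻⁸ = 28.89 kN.
σ_{invar} = P/A₁ = 28890/215 = 134.4 MPa, tensile.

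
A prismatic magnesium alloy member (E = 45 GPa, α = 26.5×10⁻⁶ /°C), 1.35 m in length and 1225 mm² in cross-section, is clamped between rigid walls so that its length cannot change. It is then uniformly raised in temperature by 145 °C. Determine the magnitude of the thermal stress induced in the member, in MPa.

σ ≈ 173 MPa (compressive)

With length fixed, the mechanical strain must cancel the thermal strain αΔT = 26.5×10⁻⁶ × 145 = 3842.5×10⁻⁶.
Hence σ = E·αΔT = 45×10³ × 3842.5×10⁻⁶ = 172.9 MPa, compressive.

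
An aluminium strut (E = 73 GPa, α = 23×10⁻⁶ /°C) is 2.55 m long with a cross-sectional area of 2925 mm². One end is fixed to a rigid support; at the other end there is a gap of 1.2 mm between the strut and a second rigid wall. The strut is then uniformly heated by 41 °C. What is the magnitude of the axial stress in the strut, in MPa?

σ ≈ 34.5 MPa (compressive)

If the wall were absent the strut would grow by αΔT L = 23×10⁻⁶ × 41 × 2550 = 2.405 mm.
The gap closes (δ_free > 1.2 mm) and the wall then resists a further 2.405 − 1.2 = 1.205 mm of expansion.
So σ = E(δ_free − g)/L = 73×10³ × 1.205/2550 = 34.49 MPa.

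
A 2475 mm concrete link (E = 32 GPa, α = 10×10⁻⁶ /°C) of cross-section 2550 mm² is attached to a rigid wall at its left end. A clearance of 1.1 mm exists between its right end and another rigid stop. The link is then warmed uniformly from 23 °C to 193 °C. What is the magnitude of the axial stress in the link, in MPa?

σ ≈ 40.2 MPa (compressive)

Unrestrained expansion: δ_free = αΔT L = 10×10⁻⁶ × 170 × 2475 = 4.207 mm.
This exceeds the 1.1 mm gap, so the wall pushes back. The portion of expansion that must be recovered elastically is δ_free − gap = 4.207 − 1.1 = 3.107 mm.
Compatibility: PL/(AE) = 3.107 mm, so σ = P/A = E × (3.107/2475) = 40.18 MPa.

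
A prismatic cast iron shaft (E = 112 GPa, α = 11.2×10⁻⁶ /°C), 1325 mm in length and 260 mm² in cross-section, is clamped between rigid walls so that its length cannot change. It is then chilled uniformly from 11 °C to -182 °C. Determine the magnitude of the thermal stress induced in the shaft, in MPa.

σ ≈ 242 MPa (tensile)

Because both ends are immovable the net strain is zero, and the suppressed thermal strain is αΔT = 11.2×10⁻⁶ × 193 = 2161.6×10⁻⁶.
σ = EαΔT = 112×10³ × 11.2×10⁻⁶ × 193 = 242.1 MPa (tensile; the shaft is trying to contract).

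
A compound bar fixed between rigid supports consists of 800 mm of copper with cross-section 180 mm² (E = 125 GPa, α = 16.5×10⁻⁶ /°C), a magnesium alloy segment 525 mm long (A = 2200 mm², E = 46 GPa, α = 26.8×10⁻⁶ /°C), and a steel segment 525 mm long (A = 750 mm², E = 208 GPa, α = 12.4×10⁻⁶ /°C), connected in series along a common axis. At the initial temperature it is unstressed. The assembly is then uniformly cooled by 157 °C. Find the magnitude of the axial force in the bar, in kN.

P ≈ 120 kN (tensile)

With the walls removed the bar would change length by δ_free = Σ αᵢΔT Lᵢ = 16.5×10⁻⁶×157×800 + 26.8×10⁻⁶×157×525 + 12.4×10⁻⁶×157×525 = 5.303 mm.
The walls prevent any net length change, so an axial force P (same in every segment) develops. Compatibility: P · Σ Lᵢ/(AᵢEᵢ) = δ_free.
The series flexibility is Σ Lᵢ/(AᵢEᵢ) = 800/(180×125×10³) + 525/(2200×46×10³) + 525/(750×208×10³) = 4.411×10⁻⁵ mm/N.
Hence P = δ_free / Σ(L/AE) = 5.303/4.411×10⁻⁵ = 120.2 kN (tensile).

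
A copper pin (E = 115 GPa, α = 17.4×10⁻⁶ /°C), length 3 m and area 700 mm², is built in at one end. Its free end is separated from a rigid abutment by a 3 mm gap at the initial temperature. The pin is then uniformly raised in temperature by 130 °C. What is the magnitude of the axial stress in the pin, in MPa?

Unrestrained expansion: δ_free = αΔT L = 17.4×10⁻⁶ × 130 × 3000 = 6.786 mm.
This exceeds the 3 mm gap, so the wall pushes back. The portion of expansion that must be recovered elastically is δ_free − gap = 6.786 − 3 = 3.786 mm.
So σ = E(δ_free − g)/L = 115×10³ × 3.786/3000 = 145.1 MPa.

σ ≈ 145 MPa (compressive)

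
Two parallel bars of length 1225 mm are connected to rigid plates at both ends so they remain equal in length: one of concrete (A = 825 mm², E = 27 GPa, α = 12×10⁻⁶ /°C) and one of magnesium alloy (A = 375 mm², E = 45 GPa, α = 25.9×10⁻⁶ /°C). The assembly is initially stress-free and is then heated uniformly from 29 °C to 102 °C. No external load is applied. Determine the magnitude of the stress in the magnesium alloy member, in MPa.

σ ≈ 26 MPa (compressive)

Equilibrium of a rigid end plate with no external load gives equal and opposite internal forces ±P in the two members. Since α_{magnesium alloy} > α_{concrete}, heating drives the magnesium alloy into compression and the concrete into tension.
Equating the net (thermal + elastic) strains gives |α₁ − α₂|·ΔT = P·[1/(A₁E₁) + 1/(A₂E₂)].
|α₁ − α₂|·ΔT = 13.9×10⁻⁶ × 73 = 0.001015.
1/(A₁E₁) + 1/(A₂E₂) = 1/(825×27×10³) + 1/(375×45×10³) = 1.042×10⁻⁷ N⁻¹.
P = 0.001015 / 1.042×10⁻⁷ = 9742 N = 9.742 kN.
σ_{magnesium alloy} = P/A₂ = 9742/375 = 25.98 MPa, compressive.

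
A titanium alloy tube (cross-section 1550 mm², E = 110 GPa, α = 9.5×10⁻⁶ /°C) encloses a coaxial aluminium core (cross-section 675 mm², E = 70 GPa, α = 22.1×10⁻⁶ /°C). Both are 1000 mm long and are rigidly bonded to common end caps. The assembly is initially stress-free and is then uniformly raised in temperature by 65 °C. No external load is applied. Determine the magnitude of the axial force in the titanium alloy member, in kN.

P ≈ 30.3 kN (tensile in the titanium alloy)

The aluminium has the larger α, so on heating it would change length more than the titanium alloy if both were free. The rigid plates force a common final length, so the aluminium is put into compression and the titanium alloy into tension, with equal and opposite forces P (no external load).
Setting the final lengths equal and cancelling L: (α₁ − α₂)ΔT = P/(A₁E₁) + P/(A₂E₂).
|α₁ − α₂|·ΔT = 12.6×10⁻⁶ × 65 = 0.000819.
1/(A₁E₁) + 1/(A₂E₂) = 1/(1550×110×10³) + 1/(675×70×10³) = 2.703×10⁻⁸ N⁻¹.
So P = 0.000819 / 2.703×10⁻⁸ = 30.3 kN.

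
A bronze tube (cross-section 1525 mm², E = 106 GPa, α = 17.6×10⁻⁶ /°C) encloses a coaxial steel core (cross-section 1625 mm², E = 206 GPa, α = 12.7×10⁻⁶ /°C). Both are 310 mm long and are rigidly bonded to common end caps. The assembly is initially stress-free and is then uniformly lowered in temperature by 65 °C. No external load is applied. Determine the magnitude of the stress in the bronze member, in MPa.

Equilibrium of a rigid end plate with no external load gives equal and opposite internal forces ±P in the two members. Since α_{bronze} > α_{steel}, cooling drives the bronze into tension and the steel into compression.
Equating the net (thermal + elastic) strains gives |α₁ − α₂|·ΔT = P·[1/(A₁E₁) + 1/(A₂E₂)].
|α₁ − α₂|·ΔT = 4.9×10⁻⁶ × 65 = 0.0003185.
1/(A₁E₁) + 1/(A₂E₂) = 1/(1525×106×10³) + 1/(1625×206×10³) = 9.174×10⁻⁹ N⁻¹.
So P = 0.0003185 / 9.174×10⁻⁹ = 34.72 kN.
σ_{bronze} = P/A₁ = 34720/1525 = 22.77 MPa, tensile.

σ ≈ 22.8 MPa (tensile)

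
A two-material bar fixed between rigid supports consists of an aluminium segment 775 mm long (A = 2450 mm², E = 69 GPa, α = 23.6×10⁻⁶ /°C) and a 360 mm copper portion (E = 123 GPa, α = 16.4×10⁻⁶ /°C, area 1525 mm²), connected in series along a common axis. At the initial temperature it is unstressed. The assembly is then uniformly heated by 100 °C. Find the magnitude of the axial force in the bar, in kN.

P ≈ 372 kN (compressive)

Free thermal expansion of the whole bar: Σ αᵢΔT Lᵢ = 23.6×10⁻⁶×100×775 + 16.4×10⁻⁶×100×360 = 2.419 mm.
The rigid supports impose zero overall length change; the single axial force P common to all segments must satisfy P Σ Lᵢ/(AᵢEᵢ) = δ_free.
The series flexibility is Σ Lᵢ/(AᵢEᵢ) = 775/(2450×69×10³) + 360/(1525×123×10³) = 6.504×10⁻⁶ mm/N.
P = 2.419 / 6.504×10⁻⁶ = 372000 N = 372 kN, compressive.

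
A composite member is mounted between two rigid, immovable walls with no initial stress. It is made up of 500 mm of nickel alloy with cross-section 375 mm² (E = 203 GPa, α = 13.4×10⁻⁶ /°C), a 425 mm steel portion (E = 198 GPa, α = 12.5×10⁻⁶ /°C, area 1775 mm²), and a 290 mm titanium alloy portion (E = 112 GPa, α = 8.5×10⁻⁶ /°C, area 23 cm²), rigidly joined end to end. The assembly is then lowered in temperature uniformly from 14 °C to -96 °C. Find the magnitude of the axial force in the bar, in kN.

With the walls removed the bar would change length by δ_free = Σ αᵢΔT Lᵢ = 13.4×10⁻⁶×110×500 + 12.5×10⁻⁶×110×425 + 8.5×10⁻⁶×110×290 = 1.593 mm.
Since the ends are fixed, an axial force P builds up, equal in every segment, with P · Σ Lᵢ/(AᵢEᵢ) = δ_free.
The series flexibility is Σ Lᵢ/(AᵢEᵢ) = 500/(375×203×10³) + 425/(1775×198×10³) + 290/(2300×112×10³) = 8.903×10⁻⁶ mm/N.
Hence P = δ_free / Σ(L/AE) = 1.593/8.903×10⁻⁶ = 178.9 kN (tensile).

P ≈ 179 kN (tensile)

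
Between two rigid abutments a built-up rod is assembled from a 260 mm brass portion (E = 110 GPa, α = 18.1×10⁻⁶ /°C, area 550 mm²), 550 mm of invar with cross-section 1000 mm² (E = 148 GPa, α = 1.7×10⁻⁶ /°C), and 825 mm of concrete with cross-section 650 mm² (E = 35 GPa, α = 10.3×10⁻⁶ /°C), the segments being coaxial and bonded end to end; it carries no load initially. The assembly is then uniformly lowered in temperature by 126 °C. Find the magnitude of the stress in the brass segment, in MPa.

Free thermal contraction of the whole bar: Σ αᵢΔT Lᵢ = 18.1×10⁻⁶×126×260 + 1.7×10⁻⁶×126×550 + 10.3×10⁻⁶×126×825 = 1.781 mm.
The rigid supports impose zero overall length change; the single axial force P common to all segments must satisfy P Σ Lᵢ/(AᵢEᵢ) = δ_free.
Σ Lᵢ/(AᵢEᵢ) = 260/(550×110×10³) + 550/(1000×148×10³) + 825/(650×35×10³) = 4.428×10⁻⁵ mm/N.
P = 1.781 / 4.428×10⁻⁵ = 40230 N = 40.23 kN, tensile.
σ_{brass} = P / A = 40230 / 550 = 73.15 MPa.

σ ≈ 73.2 MPa (tensile)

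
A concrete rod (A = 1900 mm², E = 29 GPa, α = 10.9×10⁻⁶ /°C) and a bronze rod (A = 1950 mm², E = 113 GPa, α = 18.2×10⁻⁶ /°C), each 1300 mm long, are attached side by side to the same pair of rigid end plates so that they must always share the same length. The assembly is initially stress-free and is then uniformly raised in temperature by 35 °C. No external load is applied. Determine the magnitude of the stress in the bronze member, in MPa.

Equilibrium of a rigid end plate with no external load gives equal and opposite internal forces ±P in the two members. Since α_{bronze} > α_{concrete}, heating drives the bronze into compression and the concrete into tension.
Compatibility of the two members (thermal + elastic change equal): (α₁ − α₂)ΔT = P·[1/(A₁E₁) + 1/(A₂E₂)].
|α₁ − α₂|·ΔT = 7.3×10⁻⁶ × 35 = 0.0002555.
1/(A₁E₁) + 1/(A₂E₂) = 1/(1900×29×10³) + 1/(1950×113×10³) = 2.269×10⁻⁸ N⁻¹.
So P = 0.0002555 / 2.269×10⁻⁸ = 11.26 kN.
σ_{bronze} = P/A₂ = 11260/1950 = 5.775 MPa, compressive.

σ ≈ 5.78 MPa (compressive)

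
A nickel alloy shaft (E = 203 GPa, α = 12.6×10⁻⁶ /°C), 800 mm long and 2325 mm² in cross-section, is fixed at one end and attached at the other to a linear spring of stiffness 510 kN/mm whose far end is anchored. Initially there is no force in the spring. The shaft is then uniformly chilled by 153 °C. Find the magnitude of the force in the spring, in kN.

P ≈ 422 kN

The unrestrained thermal change is αΔT L = 12.6×10⁻⁶ × 153 × 800 = 1.542 mm.
Let P be the tensile force in the spring. The shaft extends elastically by PL/(AE) and the spring stretches by P/k; together these equal δ_free.
P [ L/(AE) + 1/k ] = δ_free → P [ 800/(2325×203×10³) + 1/(510×10³) ] = 1.542.
P = 1.542 / 3.656×10⁻⁶ = 421900 N.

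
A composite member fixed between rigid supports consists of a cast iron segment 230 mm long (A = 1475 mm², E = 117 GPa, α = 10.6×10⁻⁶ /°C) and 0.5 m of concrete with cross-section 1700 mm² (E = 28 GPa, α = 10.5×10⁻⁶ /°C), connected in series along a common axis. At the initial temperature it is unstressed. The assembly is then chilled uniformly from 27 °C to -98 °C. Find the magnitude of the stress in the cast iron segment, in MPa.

σ ≈ 55 MPa (tensile)

Free thermal contraction of the whole bar: Σ αᵢΔT Lᵢ = 10.6×10⁻⁶×125×230 + 10.5×10⁻⁶×125×500 = 0.961 mm.
The walls prevent any net length change, so an axial force P (same in every segment) develops. Compatibility: P · Σ Lᵢ/(AᵢEᵢ) = δ_free.
Σ Lᵢ/(AᵢEᵢ) = 230/(1475×117×10³) + 500/(1700×28×10³) = 1.184×10⁻⁵ mm/N.
Hence P = δ_free / Σ(L/AE) = 0.961/1.184×10⁻⁵ = 81.19 kN (tensile).
σ_{cast iron} = P / A = 81190 / 1475 = 55.04 MPa.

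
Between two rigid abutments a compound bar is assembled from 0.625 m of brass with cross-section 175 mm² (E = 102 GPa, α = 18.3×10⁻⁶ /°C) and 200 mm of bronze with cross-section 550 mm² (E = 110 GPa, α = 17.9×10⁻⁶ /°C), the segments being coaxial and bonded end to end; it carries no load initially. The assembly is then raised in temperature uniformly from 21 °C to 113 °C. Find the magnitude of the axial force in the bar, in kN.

With the walls removed the bar would change length by δ_free = Σ αᵢΔT Lᵢ = 18.3×10⁻⁶×92×625 + 17.9×10⁻⁶×92×200 = 1.382 mm.
The walls prevent any net length change, so an axial force P (same in every segment) develops. Compatibility: P · Σ Lᵢ/(AᵢEᵢ) = δ_free.
Σ Lᵢ/(AᵢEᵢ) = 625/(175×102×10³) + 200/(550×110×10³) = 3.832×10⁻⁵ mm/N.
P = 1.382 / 3.832×10⁻⁵ = 36050 N = 36.05 kN, compressive.

P ≈ 36.1 kN (compressive)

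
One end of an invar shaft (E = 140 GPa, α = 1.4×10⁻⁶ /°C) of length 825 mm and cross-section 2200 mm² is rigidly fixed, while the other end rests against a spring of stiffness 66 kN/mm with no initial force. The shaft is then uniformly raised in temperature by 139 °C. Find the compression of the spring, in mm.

Free thermal expansion: δ_free = αΔT L = 1.4×10⁻⁶ × 139 × 825 = 0.1605 mm.
With a force P in the spring, the elastic change of the shaft is PL/(AE) and that of the spring is P/k; compatibility requires their sum to equal δ_free.
P [ L/(AE) + 1/k ] = δ_free → P [ 825/(2200×140×10³) + 1/(66×10³) ] = 0.1605.
P = 0.1605 / 1.783×10⁻⁵ = 9004 N.
Spring compression = P/k = 9004/(66×10³) = 0.1364 mm.

δ ≈ 0.136 mm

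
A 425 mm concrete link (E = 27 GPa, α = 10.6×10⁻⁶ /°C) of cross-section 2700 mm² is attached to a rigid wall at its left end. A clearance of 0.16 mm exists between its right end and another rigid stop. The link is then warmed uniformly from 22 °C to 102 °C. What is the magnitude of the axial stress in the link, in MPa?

σ ≈ 12.7 MPa (compressive)

Free thermal elongation = αΔT L = 10.6×10⁻⁶ × 80 × 425 = 0.3604 mm.
The gap closes (δ_free > 0.16 mm) and the wall then resists a further 0.3604 − 0.16 = 0.2004 mm of expansion.
So σ = E(δ_free − g)/L = 27×10³ × 0.2004/425 = 12.73 MPa.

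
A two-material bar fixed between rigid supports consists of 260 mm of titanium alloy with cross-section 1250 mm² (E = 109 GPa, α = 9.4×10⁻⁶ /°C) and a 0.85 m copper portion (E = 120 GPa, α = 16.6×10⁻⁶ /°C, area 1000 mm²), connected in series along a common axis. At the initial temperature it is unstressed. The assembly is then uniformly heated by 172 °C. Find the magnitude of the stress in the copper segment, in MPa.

σ ≈ 317 MPa (compressive)

If the supports were absent, the total length change would be Σ αᵢΔT Lᵢ = 9.4×10⁻⁶×172×260 + 16.6×10⁻⁶×172×850 = 2.847 mm.
The rigid supports impose zero overall length change; the single axial force P common to all segments must satisfy P Σ Lᵢ/(AᵢEᵢ) = δ_free.
The series flexibility is Σ Lᵢ/(AᵢEᵢ) = 260/(1250×109×10³) + 850/(1000×120×10³) = 8.992×10⁻⁶ mm/N.
So P = 2.847 / 8.992×10⁻⁶ = 316.7 kN, compressive.
σ_{copper} = P / A = 316700 / 1000 = 316.7 MPa.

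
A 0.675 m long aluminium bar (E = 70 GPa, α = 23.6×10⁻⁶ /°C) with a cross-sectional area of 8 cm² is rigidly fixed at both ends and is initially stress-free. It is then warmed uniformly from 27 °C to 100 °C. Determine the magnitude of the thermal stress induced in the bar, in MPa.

σ ≈ 121 MPa (compressive)

With length fixed, the mechanical strain must cancel the thermal strain αΔT = 23.6×10⁻⁶ × 73 = 1722.8×10⁻⁶.
The stress required to suppress this strain is σ = Eε = 70×10³ × 1722.8×10⁻⁶ = 120.6 MPa, compressive since the bar is trying to expand.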